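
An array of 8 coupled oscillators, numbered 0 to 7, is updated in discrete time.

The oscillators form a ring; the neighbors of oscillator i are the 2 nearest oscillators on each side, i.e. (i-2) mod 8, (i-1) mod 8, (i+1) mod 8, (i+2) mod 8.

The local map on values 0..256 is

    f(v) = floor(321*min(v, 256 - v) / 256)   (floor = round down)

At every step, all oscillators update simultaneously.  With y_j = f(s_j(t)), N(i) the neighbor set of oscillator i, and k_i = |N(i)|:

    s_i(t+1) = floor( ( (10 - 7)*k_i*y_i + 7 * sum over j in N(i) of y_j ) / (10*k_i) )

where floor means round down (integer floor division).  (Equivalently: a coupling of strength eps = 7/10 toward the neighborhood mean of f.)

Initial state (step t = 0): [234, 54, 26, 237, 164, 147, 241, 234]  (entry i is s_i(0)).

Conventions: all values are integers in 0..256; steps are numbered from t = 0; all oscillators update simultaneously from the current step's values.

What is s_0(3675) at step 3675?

Simulating step by step:
t=0: [234, 54, 26, 237, 164, 147, 241, 234]
t=1: [33, 39, 50, 68, 71, 72, 58, 51]
t=2: [55, 58, 64, 76, 80, 81, 71, 62]
t=3: [76, 77, 82, 90, 93, 93, 87, 80]
t=4: [99, 100, 103, 108, 111, 111, 107, 102]
t=5: [127, 127, 130, 133, 135, 135, 132, 129]
t=6: [157, 157, 156, 154, 153, 153, 155, 156]
t=7: [124, 124, 125, 126, 127, 127, 126, 125]
t=8: [155, 155, 156, 157, 157, 157, 157, 156]
t=9: [125, 125, 125, 124, 124, 124, 124, 125]
t=10: [155, 155, 155, 155, 155, 155, 155, 155]
t=11: [126, 126, 126, 126, 126, 126, 126, 126]
t=12: [157, 157, 157, 157, 157, 157, 157, 157]
t=13: [124, 124, 124, 124, 124, 124, 124, 124]
t=14: [155, 155, 155, 155, 155, 155, 155, 155]

Answer: s_0(3675) = 126
Key observation: The state at step 10, [155, 155, 155, 155, 155, 155, 155, 155], reappears at step 14: the system is in a cycle of period 4 from step 10 on.  Therefore the state at step 3675 equals the state at step 10 + ((3675 - 10) mod 4) = 11, which is [126, 126, 126, 126, 126, 126, 126, 126].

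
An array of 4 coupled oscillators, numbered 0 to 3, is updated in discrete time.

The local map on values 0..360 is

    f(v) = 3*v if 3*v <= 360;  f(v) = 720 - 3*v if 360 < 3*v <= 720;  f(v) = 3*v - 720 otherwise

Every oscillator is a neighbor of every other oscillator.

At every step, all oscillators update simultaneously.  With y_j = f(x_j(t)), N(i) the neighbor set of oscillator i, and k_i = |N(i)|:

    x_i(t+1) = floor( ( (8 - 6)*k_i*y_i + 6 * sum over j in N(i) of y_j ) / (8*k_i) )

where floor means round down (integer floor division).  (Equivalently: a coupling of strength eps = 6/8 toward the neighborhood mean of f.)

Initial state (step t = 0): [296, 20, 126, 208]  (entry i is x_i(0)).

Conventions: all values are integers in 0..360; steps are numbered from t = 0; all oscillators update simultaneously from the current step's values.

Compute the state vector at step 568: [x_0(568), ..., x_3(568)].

Simulating step by step:
t=0: [296, 20, 126, 208]
t=1: [166, 166, 166, 166]
t=2: [222, 222, 222, 222]
t=3: [54, 54, 54, 54]
t=4: [162, 162, 162, 162]
t=5: [234, 234, 234, 234]
t=6: [18, 18, 18, 18]
t=7: [54, 54, 54, 54]

Answer: [162, 162, 162, 162]
Key observation: The state at step 3, [54, 54, 54, 54], reappears at step 7: the system is in a cycle of period 4 from step 3 on.  Therefore the state at step 568 equals the state at step 3 + ((568 - 3) mod 4) = 4, which is [162, 162, 162, 162].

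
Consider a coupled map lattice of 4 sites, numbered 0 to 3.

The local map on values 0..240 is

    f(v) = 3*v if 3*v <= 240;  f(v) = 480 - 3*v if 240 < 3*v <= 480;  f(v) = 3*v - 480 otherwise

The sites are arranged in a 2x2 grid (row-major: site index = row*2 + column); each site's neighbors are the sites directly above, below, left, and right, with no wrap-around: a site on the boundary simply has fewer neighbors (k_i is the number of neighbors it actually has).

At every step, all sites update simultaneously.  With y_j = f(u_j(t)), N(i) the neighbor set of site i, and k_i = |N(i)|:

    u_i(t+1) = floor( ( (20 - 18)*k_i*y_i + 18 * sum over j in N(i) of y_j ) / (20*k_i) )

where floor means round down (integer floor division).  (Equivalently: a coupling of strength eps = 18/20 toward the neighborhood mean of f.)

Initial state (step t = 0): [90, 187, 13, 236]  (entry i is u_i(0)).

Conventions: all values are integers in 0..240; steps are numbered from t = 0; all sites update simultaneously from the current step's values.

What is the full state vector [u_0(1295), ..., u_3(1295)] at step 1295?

Simulating step by step:
t=0: [90, 187, 13, 236]
t=1: [75, 205, 201, 76]
t=2: [138, 217, 216, 138]
t=3: [159, 76, 76, 159]
t=4: [205, 25, 25, 205]
t=5: [81, 129, 129, 81]
t=6: [107, 222, 222, 107]
t=7: [183, 161, 161, 183]
t=8: [9, 62, 62, 9]
t=9: [170, 42, 42, 170]
t=10: [116, 39, 39, 116]
t=11: [118, 130, 130, 118]
t=12: [93, 122, 122, 93]
t=13: [122, 192, 192, 122]
t=14: [97, 112, 112, 97]
t=15: [148, 184, 184, 148]
t=16: [68, 39, 39, 68]
t=17: [125, 195, 195, 125]
t=18: [105, 105, 105, 105]
t=19: [165, 165, 165, 165]
t=20: [15, 15, 15, 15]
t=21: [45, 45, 45, 45]
t=22: [135, 135, 135, 135]
t=23: [75, 75, 75, 75]
t=24: [225, 225, 225, 225]
t=25: [195, 195, 195, 195]
t=26: [105, 105, 105, 105]

Answer: [75, 75, 75, 75]
Key observation: The state at step 18, [105, 105, 105, 105], reappears at step 26: the system is in a cycle of period 8 from step 18 on.  Therefore the state at step 1295 equals the state at step 18 + ((1295 - 18) mod 8) = 23, which is [75, 75, 75, 75].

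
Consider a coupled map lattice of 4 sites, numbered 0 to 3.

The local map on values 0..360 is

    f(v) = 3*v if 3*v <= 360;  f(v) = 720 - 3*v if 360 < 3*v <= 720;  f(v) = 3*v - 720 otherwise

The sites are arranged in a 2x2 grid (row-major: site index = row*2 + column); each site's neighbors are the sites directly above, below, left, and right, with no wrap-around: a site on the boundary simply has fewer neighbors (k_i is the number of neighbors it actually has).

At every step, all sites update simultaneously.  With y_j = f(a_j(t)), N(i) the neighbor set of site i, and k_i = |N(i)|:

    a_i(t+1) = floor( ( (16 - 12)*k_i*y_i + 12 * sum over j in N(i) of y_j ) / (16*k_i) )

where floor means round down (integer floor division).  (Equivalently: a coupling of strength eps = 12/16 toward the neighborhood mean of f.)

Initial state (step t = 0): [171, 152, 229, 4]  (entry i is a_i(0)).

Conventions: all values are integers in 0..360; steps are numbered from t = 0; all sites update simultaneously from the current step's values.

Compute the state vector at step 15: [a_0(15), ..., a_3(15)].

Answer: [33, 57, 57, 33]

Derivation:
t=0: [171, 152, 229, 4]
t=1: [163, 148, 90, 114]
t=2: [262, 283, 282, 290]
t=3: [112, 113, 112, 133]
t=4: [337, 331, 330, 333]
t=5: [276, 282, 281, 273]
t=6: [120, 109, 108, 118]
t=7: [334, 349, 348, 332]
t=8: [314, 291, 290, 313]
t=9: [169, 203, 202, 168]
t=10: [137, 188, 189, 138]
t=11: [193, 269, 268, 192]
t=12: [99, 128, 127, 100]
t=13: [327, 307, 308, 328]
t=14: [217, 247, 247, 217]
t=15: [33, 57, 57, 33]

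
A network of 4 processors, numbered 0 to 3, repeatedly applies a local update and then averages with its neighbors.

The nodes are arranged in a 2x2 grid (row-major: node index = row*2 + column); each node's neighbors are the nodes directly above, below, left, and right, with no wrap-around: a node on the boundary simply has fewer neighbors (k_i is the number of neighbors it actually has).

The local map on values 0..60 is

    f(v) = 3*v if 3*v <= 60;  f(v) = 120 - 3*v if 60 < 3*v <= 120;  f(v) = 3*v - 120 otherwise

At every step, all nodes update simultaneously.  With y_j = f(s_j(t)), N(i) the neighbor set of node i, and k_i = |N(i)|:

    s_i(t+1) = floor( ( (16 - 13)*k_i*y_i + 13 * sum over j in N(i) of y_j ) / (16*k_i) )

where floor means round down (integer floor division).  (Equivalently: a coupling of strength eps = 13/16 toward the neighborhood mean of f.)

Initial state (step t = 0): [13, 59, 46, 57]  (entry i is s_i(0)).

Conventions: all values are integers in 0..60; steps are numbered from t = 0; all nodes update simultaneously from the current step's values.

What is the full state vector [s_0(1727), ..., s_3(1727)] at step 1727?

Answer: [51, 51, 51, 51]
Key observation: The state at step 9, [21, 21, 21, 21], reappears at step 13: the system is in a cycle of period 4 from step 9 on.  Therefore the state at step 1727 equals the state at step 9 + ((1727 - 9) mod 4) = 11, which is [51, 51, 51, 51].

Derivation:
t=0: [13, 59, 46, 57]
t=1: [37, 47, 39, 40]
t=2: [11, 7, 4, 9]
t=3: [19, 28, 26, 18]
t=4: [42, 51, 52, 41]
t=5: [29, 9, 10, 28]
t=6: [29, 33, 33, 29]
t=7: [23, 30, 30, 23]
t=8: [33, 47, 47, 33]
t=9: [21, 21, 21, 21]
t=10: [57, 57, 57, 57]
t=11: [51, 51, 51, 51]
t=12: [33, 33, 33, 33]
t=13: [21, 21, 21, 21]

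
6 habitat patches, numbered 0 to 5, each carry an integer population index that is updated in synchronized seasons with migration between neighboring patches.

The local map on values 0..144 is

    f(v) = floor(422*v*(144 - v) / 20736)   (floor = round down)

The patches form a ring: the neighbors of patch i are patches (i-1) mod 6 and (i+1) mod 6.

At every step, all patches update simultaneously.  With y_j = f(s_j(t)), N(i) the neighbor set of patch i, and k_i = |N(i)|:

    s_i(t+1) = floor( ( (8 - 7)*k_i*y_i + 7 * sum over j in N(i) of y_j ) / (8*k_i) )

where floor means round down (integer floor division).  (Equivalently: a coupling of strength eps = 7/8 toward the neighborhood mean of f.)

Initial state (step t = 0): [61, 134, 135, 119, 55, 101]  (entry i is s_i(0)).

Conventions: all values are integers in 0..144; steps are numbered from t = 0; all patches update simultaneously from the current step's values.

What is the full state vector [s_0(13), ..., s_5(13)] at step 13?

Simulating step by step:
t=0: [61, 134, 135, 119, 55, 101]
t=1: [63, 58, 41, 61, 77, 99]
t=2: [96, 94, 99, 95, 97, 101]
t=3: [91, 91, 93, 91, 91, 91]
t=4: [98, 97, 97, 97, 98, 98]
t=5: [91, 91, 92, 91, 91, 91]
t=6: [98, 97, 97, 97, 98, 98]
t=7: [91, 91, 92, 91, 91, 91]
t=8: [98, 97, 97, 97, 98, 98]
t=9: [91, 91, 92, 91, 91, 91]
t=10: [98, 97, 97, 97, 98, 98]
t=11: [91, 91, 92, 91, 91, 91]
t=12: [98, 97, 97, 97, 98, 98]
t=13: [91, 91, 92, 91, 91, 91]

Answer: [91, 91, 92, 91, 91, 91]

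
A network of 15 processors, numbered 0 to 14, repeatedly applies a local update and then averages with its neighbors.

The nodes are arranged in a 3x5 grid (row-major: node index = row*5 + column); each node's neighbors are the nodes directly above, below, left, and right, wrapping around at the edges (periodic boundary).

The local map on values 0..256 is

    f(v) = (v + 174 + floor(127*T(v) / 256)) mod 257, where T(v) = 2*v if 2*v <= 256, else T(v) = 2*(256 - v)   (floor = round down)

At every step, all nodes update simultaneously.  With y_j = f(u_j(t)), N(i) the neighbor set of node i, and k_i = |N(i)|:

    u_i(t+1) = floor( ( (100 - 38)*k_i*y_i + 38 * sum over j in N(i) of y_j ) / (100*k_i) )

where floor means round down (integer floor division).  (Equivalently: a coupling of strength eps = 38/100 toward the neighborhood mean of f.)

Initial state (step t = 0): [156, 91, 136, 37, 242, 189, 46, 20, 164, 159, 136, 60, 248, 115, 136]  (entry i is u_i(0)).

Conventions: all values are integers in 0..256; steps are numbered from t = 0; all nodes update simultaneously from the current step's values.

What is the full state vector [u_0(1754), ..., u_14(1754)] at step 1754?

Answer: [172, 172, 172, 172, 172, 172, 172, 172, 172, 172, 172, 172, 172, 172, 172]
Key observation: The state at step 6, [172, 172, 172, 172, 172, 172, 172, 172, 172, 172, 172, 172, 172, 172, 172], reappears at step 7: the system is in a cycle of period 1 from step 6 on.  Therefore the state at step 1754 equals the state at step 6 + ((1754 - 6) mod 1) = 6, which is [172, 172, 172, 172, 172, 172, 172, 172, 172, 172, 172, 172, 172, 172, 172].

Derivation:
t=0: [156, 91, 136, 37, 242, 189, 46, 20, 164, 159, 136, 60, 248, 115, 136]
t=1: [164, 97, 175, 216, 179, 156, 54, 181, 180, 172, 159, 65, 160, 163, 169]
t=2: [166, 107, 166, 172, 172, 157, 62, 157, 172, 172, 160, 73, 160, 172, 172]
t=3: [168, 122, 168, 172, 172, 159, 75, 159, 172, 172, 161, 87, 161, 172, 172]
t=4: [170, 146, 170, 172, 172, 161, 97, 161, 172, 172, 164, 109, 164, 172, 172]
t=5: [172, 162, 172, 172, 172, 166, 129, 166, 172, 172, 168, 142, 168, 172, 172]
t=6: [172, 172, 172, 172, 172, 172, 172, 172, 172, 172, 172, 172, 172, 172, 172]
t=7: [172, 172, 172, 172, 172, 172, 172, 172, 172, 172, 172, 172, 172, 172, 172]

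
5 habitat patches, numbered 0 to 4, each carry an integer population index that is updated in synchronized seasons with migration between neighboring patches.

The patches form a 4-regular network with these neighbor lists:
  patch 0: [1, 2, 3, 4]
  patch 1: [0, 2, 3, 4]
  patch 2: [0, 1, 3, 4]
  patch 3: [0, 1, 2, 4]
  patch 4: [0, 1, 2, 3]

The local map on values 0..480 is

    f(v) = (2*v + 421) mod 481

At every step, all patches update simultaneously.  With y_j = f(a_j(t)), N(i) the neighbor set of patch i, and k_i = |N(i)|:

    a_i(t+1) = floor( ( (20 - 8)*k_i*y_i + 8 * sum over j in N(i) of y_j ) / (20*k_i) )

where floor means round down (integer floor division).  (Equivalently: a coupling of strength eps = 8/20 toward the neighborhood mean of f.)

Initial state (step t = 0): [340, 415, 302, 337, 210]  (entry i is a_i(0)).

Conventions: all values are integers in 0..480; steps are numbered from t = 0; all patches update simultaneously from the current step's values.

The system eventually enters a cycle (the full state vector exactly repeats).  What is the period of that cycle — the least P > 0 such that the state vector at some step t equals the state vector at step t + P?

Simulating step by step:
t=0: [340, 415, 302, 337, 210]
t=1: [167, 242, 129, 164, 278]
t=2: [254, 329, 216, 251, 125]
t=3: [380, 215, 342, 377, 251]
t=4: [248, 323, 210, 245, 359]
t=5: [368, 203, 330, 365, 239]
t=6: [224, 299, 186, 221, 335]
t=7: [320, 155, 282, 317, 191]
t=8: [128, 203, 90, 125, 239]
t=9: [225, 300, 187, 222, 336]
t=10: [322, 157, 284, 319, 193]
t=11: [132, 207, 94, 129, 243]
t=12: [233, 308, 195, 230, 344]
t=13: [338, 173, 300, 335, 209]
t=14: [164, 239, 126, 161, 275]
t=15: [248, 323, 210, 245, 119]
t=16: [368, 203, 330, 365, 239]

Answer: 11
Key observation: The state at step 5, [368, 203, 330, 365, 239], reappears at step 16 — and no state repeats earlier — so the cycle the system enters has period 11.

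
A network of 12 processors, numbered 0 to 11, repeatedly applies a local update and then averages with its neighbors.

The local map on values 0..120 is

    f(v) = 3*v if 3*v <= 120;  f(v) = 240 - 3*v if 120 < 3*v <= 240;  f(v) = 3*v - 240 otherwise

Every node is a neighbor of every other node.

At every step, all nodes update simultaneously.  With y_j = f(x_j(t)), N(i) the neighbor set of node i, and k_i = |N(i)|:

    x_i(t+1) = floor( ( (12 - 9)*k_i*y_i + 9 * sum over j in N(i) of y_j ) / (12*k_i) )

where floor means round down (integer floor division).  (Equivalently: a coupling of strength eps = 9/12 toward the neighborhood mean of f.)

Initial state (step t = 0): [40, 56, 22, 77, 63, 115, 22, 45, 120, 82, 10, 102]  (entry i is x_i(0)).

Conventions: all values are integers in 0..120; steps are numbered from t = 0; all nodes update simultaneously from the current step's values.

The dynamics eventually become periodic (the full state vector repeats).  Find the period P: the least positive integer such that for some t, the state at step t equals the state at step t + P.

Simulating step by step:
t=0: [40, 56, 22, 77, 63, 115, 22, 45, 120, 82, 10, 102]
t=1: [77, 68, 67, 57, 64, 74, 67, 74, 77, 56, 61, 67]
t=2: [32, 37, 37, 43, 39, 34, 37, 34, 32, 43, 41, 37]
t=3: [105, 108, 108, 108, 109, 106, 108, 106, 105, 108, 109, 108]
t=4: [80, 82, 82, 82, 82, 81, 82, 81, 80, 82, 82, 82]
t=5: [3, 4, 4, 4, 4, 4, 4, 4, 3, 4, 4, 4]
t=6: [11, 11, 11, 11, 11, 11, 11, 11, 11, 11, 11, 11]
t=7: [33, 33, 33, 33, 33, 33, 33, 33, 33, 33, 33, 33]
t=8: [99, 99, 99, 99, 99, 99, 99, 99, 99, 99, 99, 99]
t=9: [57, 57, 57, 57, 57, 57, 57, 57, 57, 57, 57, 57]
t=10: [69, 69, 69, 69, 69, 69, 69, 69, 69, 69, 69, 69]
t=11: [33, 33, 33, 33, 33, 33, 33, 33, 33, 33, 33, 33]

Answer: 4
Key observation: The state at step 7, [33, 33, 33, 33, 33, 33, 33, 33, 33, 33, 33, 33], reappears at step 11 — and no state repeats earlier — so the cycle the system enters has period 4.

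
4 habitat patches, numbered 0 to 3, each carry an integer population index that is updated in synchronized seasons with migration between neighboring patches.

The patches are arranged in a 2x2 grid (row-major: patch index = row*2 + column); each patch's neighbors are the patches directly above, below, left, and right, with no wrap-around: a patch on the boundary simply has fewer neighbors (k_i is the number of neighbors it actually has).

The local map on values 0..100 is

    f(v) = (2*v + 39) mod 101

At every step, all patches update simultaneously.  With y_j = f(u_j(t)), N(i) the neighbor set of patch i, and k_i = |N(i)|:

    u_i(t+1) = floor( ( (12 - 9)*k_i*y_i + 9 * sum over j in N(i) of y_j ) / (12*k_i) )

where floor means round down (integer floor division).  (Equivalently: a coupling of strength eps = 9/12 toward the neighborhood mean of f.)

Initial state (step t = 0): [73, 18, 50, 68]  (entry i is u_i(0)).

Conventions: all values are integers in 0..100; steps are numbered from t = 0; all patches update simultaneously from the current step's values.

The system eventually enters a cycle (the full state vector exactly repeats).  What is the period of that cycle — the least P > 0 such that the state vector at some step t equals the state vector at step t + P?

Simulating step by step:
t=0: [73, 18, 50, 68]
t=1: [63, 78, 68, 60]
t=2: [79, 69, 64, 77]
t=3: [77, 89, 87, 76]
t=4: [32, 72, 71, 32]
t=5: [61, 22, 21, 61]
t=6: [76, 65, 65, 76]
t=7: [73, 84, 84, 73]
t=8: [24, 64, 64, 24]
t=9: [71, 81, 81, 71]
t=10: [95, 85, 85, 95]
t=11: [12, 22, 22, 12]
t=12: [78, 68, 68, 78]
t=13: [79, 89, 89, 79]
t=14: [35, 75, 75, 35]
t=15: [68, 28, 28, 68]
t=16: [89, 79, 79, 89]
t=17: [75, 35, 35, 75]
t=18: [28, 68, 68, 28]
t=19: [79, 89, 89, 79]

Answer: 6
Key observation: The state at step 13, [79, 89, 89, 79], reappears at step 19 — and no state repeats earlier — so the cycle the system enters has period 6.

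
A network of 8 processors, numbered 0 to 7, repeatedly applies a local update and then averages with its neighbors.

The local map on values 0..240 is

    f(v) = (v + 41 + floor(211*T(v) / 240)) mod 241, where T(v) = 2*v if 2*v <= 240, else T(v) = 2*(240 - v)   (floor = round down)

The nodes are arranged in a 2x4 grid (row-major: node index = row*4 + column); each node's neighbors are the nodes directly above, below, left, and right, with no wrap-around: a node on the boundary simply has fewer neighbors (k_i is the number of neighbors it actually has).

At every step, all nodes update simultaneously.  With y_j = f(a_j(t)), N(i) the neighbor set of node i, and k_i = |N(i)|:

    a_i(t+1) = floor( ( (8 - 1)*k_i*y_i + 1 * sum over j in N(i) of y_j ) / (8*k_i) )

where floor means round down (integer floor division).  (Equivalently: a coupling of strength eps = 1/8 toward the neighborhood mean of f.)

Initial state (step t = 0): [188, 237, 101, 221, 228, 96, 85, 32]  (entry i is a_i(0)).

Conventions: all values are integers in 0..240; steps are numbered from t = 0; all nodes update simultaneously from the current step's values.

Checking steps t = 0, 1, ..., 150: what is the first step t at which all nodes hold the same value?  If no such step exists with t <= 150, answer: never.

Answer: never
Key observation: The state at step 30 reappears at step 38 — the system is in a cycle of period 8 from step 30 on.  No step 0..38 is synchronized, and the cycle repeats forever, so no step up to 150 (or ever) has all nodes equal.

Derivation:
t=0: [188, 237, 101, 221, 228, 96, 85, 32]  (not all equal)
t=1: [74, 45, 73, 60, 51, 61, 41, 118]  (not all equal)
t=2: [25, 153, 22, 188, 171, 203, 148, 131]  (not all equal)
t=3: [107, 103, 100, 83, 91, 72, 107, 118]  (not all equal)
t=4: [91, 90, 74, 37, 65, 218, 101, 117]  (not all equal)
t=5: [61, 46, 14, 133, 199, 63, 75, 120]  (not all equal)
t=6: [197, 167, 81, 119, 88, 197, 22, 122]  (not all equal)
t=7: [71, 90, 33, 121, 45, 72, 97, 127]  (not all equal)
t=8: [219, 67, 125, 129, 174, 220, 79, 121]  (not all equal)
t=9: [67, 206, 126, 124, 85, 61, 27, 122]  (not all equal)
t=10: [203, 80, 123, 127, 56, 191, 119, 128]  (not all equal)
t=11: [72, 28, 123, 125, 179, 81, 125, 124]  (not all equal)
t=12: [221, 119, 127, 127, 91, 33, 122, 127]  (not all equal)
t=13: [58, 124, 125, 125, 56, 128, 128, 125]  (not all equal)
t=14: [195, 129, 126, 127, 190, 127, 124, 126]  (not all equal)
t=15: [77, 122, 125, 125, 79, 123, 126, 126]  (not all equal)
t=16: [19, 124, 127, 126, 23, 123, 126, 126]  (not all equal)
t=17: [95, 125, 125, 125, 104, 126, 126, 126]  (not all equal)
t=18: [67, 124, 126, 126, 87, 124, 126, 126]  (not all equal)
t=19: [207, 131, 126, 126, 56, 123, 126, 126]  (not all equal)
t=20: [76, 120, 125, 126, 182, 130, 126, 126]  (not all equal)
t=21: [21, 125, 127, 126, 80, 121, 125, 126]  (not all equal)
t=22: [94, 125, 125, 125, 31, 125, 127, 126]  (not all equal)
t=23: [67, 124, 126, 126, 121, 126, 125, 126]  (not all equal)
t=24: [212, 131, 126, 126, 135, 126, 126, 126]  (not all equal)
t=25: [68, 119, 125, 126, 115, 125, 126, 126]  (not all equal)
t=26: [214, 132, 126, 126, 124, 126, 126, 126]  (not all equal)
t=27: [67, 118, 125, 126, 122, 125, 126, 126]  (not all equal)
t=28: [212, 129, 126, 126, 134, 126, 126, 126]  (not all equal)
t=29: [68, 121, 125, 126, 116, 125, 126, 126]  (not all equal)
t=30: [215, 133, 127, 126, 126, 126, 126, 126]  (not all equal)
t=31: [66, 118, 124, 125, 121, 125, 125, 126]  (not all equal)
t=32: [211, 129, 126, 126, 135, 127, 126, 126]  (not all equal)
t=33: [68, 121, 125, 126, 115, 124, 125, 126]  (not all equal)
t=34: [214, 133, 127, 126, 124, 126, 126, 126]  (not all equal)
t=35: [67, 118, 124, 125, 122, 125, 125, 126]  (not all equal)
t=36: [212, 129, 126, 126, 134, 127, 126, 126]  (not all equal)
t=37: [68, 121, 125, 126, 116, 124, 125, 126]  (not all equal)
t=38: [215, 133, 127, 126, 126, 126, 126, 126]  (not all equal)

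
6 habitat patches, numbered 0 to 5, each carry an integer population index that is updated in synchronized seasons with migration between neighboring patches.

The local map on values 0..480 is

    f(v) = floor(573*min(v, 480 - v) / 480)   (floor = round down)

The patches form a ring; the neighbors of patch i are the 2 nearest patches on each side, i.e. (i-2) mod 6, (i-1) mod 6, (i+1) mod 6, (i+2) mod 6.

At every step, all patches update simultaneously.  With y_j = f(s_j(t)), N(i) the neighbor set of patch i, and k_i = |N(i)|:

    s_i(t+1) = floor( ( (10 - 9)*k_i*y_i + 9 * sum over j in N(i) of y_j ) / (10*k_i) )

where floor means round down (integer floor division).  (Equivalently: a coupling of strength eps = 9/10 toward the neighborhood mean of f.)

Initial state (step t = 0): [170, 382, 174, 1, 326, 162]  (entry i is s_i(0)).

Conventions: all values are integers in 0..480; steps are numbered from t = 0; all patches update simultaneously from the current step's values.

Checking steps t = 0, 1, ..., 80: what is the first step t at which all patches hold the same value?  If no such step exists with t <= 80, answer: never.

Answer: 6
Key observation: Synchronization is absorbing here: once all patches are equal they stay equal, and step 6 is the first all-equal step.

Derivation:
t=0: [170, 382, 174, 1, 326, 162]  (not all equal)
t=1: [177, 147, 133, 157, 153, 132]  (not all equal)
t=2: [172, 177, 185, 169, 178, 185]  (not all equal)
t=3: [214, 211, 208, 214, 211, 208]  (not all equal)
t=4: [250, 251, 252, 250, 251, 252]  (not all equal)
t=5: [272, 273, 273, 272, 273, 273]  (not all equal)
t=6: [247, 247, 247, 247, 247, 247]  (all equal)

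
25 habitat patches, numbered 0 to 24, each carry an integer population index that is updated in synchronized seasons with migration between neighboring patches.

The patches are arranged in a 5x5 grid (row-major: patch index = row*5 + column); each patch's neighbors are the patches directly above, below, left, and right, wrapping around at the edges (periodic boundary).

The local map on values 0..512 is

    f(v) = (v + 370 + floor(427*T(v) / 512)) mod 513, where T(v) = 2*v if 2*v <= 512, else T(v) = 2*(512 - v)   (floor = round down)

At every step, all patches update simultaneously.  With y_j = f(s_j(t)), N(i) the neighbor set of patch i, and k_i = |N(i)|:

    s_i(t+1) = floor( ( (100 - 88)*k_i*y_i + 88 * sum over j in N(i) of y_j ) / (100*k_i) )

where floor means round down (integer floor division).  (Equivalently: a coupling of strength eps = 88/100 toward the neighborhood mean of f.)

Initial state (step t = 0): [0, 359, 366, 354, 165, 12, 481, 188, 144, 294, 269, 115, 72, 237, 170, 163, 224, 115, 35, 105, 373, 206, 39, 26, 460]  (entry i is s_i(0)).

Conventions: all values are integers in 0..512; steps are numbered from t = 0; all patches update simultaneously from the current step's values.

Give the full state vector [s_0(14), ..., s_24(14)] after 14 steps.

Simulating step by step:
t=0: [0, 359, 366, 354, 165, 12, 481, 188, 144, 294, 269, 115, 72, 237, 170, 163, 224, 115, 35, 105, 373, 206, 39, 26, 460]
t=1: [403, 415, 446, 374, 310, 219, 353, 294, 319, 275, 258, 219, 263, 292, 179, 270, 279, 336, 325, 339, 378, 457, 381, 451, 341]
t=2: [456, 433, 346, 456, 368, 263, 346, 309, 164, 392, 274, 170, 207, 296, 155, 217, 298, 274, 362, 350, 351, 347, 431, 465, 465]
t=3: [353, 455, 443, 409, 421, 299, 334, 425, 334, 285, 229, 348, 231, 317, 239, 377, 333, 400, 252, 403, 435, 460, 352, 421, 447]
t=4: [445, 440, 433, 439, 344, 377, 459, 460, 359, 423, 483, 478, 463, 383, 370, 454, 450, 372, 400, 356, 435, 442, 428, 346, 427]
t=5: [440, 413, 416, 457, 427, 414, 415, 421, 431, 463, 424, 399, 424, 445, 439, 420, 417, 424, 464, 439, 415, 417, 441, 433, 458]
t=6: [429, 429, 422, 423, 409, 421, 435, 429, 413, 421, 430, 431, 428, 416, 414, 427, 433, 419, 417, 413, 422, 429, 426, 408, 421]
t=7: [429, 424, 425, 433, 428, 424, 424, 426, 429, 433, 427, 422, 427, 431, 430, 426, 425, 426, 433, 430, 425, 424, 429, 429, 434]
t=8: [426, 426, 424, 424, 422, 424, 427, 425, 422, 424, 426, 426, 425, 423, 423, 425, 427, 424, 423, 422, 424, 426, 425, 422, 424]
t=9: [427, 426, 426, 428, 427, 426, 426, 427, 427, 428, 426, 425, 427, 428, 427, 426, 426, 426, 428, 427, 426, 426, 427, 427, 428]
t=10: [425, 425, 425, 425, 425, 425, 426, 425, 425, 425, 426, 425, 425, 425, 425, 425, 426, 425, 425, 425, 425, 425, 425, 425, 425]
t=11: [427, 426, 427, 427, 427, 426, 426, 426, 427, 427, 426, 426, 427, 427, 426, 426, 426, 426, 427, 427, 427, 426, 427, 427, 427]
t=12: [425, 425, 425, 425, 425, 425, 426, 425, 425, 425, 426, 425, 425, 425, 425, 425, 426, 425, 425, 425, 425, 425, 425, 425, 425]
t=13: [427, 426, 427, 427, 427, 426, 426, 426, 427, 427, 426, 426, 427, 427, 426, 426, 426, 426, 427, 427, 427, 426, 427, 427, 427]
t=14: [425, 425, 425, 425, 425, 425, 426, 425, 425, 425, 426, 425, 425, 425, 425, 425, 426, 425, 425, 425, 425, 425, 425, 425, 425]

Answer: [425, 425, 425, 425, 425, 425, 426, 425, 425, 425, 426, 425, 425, 425, 425, 425, 426, 425, 425, 425, 425, 425, 425, 425, 425]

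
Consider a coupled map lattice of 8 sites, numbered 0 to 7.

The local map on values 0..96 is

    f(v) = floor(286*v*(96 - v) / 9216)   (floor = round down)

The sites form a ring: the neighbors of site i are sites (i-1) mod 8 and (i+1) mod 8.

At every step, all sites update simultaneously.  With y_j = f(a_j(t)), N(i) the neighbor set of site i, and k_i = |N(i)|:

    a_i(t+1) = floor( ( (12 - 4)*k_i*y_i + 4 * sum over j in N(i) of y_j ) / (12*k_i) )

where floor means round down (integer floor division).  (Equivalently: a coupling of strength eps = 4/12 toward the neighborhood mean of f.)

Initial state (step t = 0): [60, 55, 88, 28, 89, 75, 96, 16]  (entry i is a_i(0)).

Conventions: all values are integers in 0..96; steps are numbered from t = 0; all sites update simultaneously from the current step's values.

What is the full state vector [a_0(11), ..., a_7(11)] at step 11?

Simulating step by step:
t=0: [60, 55, 88, 28, 89, 75, 96, 16]
t=1: [62, 60, 35, 46, 30, 35, 14, 37]
t=2: [65, 66, 67, 68, 63, 60, 45, 61]
t=3: [62, 61, 60, 60, 63, 67, 69, 66]
t=4: [64, 66, 66, 66, 63, 60, 58, 61]
t=5: [63, 61, 61, 61, 64, 66, 67, 65]
t=6: [64, 65, 66, 65, 63, 61, 60, 62]
t=7: [63, 62, 61, 62, 64, 65, 66, 65]
t=8: [63, 65, 65, 64, 63, 62, 61, 62]
t=9: [63, 62, 62, 63, 64, 65, 65, 65]
t=10: [63, 64, 64, 64, 63, 62, 62, 62]
t=11: [64, 63, 63, 63, 64, 64, 65, 64]

Answer: [64, 63, 63, 63, 64, 64, 65, 64]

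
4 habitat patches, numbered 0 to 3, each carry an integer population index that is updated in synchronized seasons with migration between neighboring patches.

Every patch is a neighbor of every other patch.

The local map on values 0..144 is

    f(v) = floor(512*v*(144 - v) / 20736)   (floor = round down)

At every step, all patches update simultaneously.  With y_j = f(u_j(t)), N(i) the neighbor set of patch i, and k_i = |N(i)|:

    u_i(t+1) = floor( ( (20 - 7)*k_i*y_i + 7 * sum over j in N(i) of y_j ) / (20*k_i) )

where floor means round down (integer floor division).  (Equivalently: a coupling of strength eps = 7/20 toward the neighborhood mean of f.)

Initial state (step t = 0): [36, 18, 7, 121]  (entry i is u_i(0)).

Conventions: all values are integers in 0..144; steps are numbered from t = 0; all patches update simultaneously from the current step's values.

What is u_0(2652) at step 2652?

Simulating step by step:
t=0: [36, 18, 7, 121]
t=1: [79, 58, 40, 64]
t=2: [122, 121, 110, 122]
t=3: [69, 70, 83, 69]
t=4: [126, 126, 125, 126]
t=5: [56, 56, 57, 56]
t=6: [121, 121, 121, 121]
t=7: [68, 68, 68, 68]
t=8: [127, 127, 127, 127]
t=9: [53, 53, 53, 53]
t=10: [119, 119, 119, 119]
t=11: [73, 73, 73, 73]
t=12: [127, 127, 127, 127]

Answer: u_0(2652) = 127
Key observation: The state at step 8, [127, 127, 127, 127], reappears at step 12: the system is in a cycle of period 4 from step 8 on.  Therefore the state at step 2652 equals the state at step 8 + ((2652 - 8) mod 4) = 8, which is [127, 127, 127, 127].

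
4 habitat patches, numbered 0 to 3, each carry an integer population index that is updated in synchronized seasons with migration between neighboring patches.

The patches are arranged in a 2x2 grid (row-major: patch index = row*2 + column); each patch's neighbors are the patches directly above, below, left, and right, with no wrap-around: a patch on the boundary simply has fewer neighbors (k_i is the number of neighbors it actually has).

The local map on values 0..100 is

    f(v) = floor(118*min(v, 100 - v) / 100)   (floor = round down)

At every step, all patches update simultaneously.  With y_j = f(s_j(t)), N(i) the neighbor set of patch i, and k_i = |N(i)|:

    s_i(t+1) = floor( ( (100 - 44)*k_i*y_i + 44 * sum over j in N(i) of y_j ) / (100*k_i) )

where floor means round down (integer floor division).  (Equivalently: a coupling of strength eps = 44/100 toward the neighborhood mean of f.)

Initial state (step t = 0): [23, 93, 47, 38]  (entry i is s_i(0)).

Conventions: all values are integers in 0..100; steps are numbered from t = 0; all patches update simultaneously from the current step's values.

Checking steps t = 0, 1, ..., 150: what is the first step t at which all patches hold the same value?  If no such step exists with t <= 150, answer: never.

Answer: never
Key observation: The state at step 9 reappears at step 17 — the system is in a cycle of period 8 from step 9 on.  No step 0..17 is synchronized, and the cycle repeats forever, so no step up to 150 (or ever) has all patches equal.

Derivation:
t=0: [23, 93, 47, 38]  (not all equal)
t=1: [28, 20, 46, 38]  (not all equal)
t=2: [35, 29, 47, 41]  (not all equal)
t=3: [42, 38, 50, 46]  (not all equal)
t=4: [50, 47, 55, 52]  (not all equal)
t=5: [56, 56, 54, 55]  (not all equal)
t=6: [51, 51, 53, 52]  (not all equal)
t=7: [56, 56, 55, 56]  (not all equal)
t=8: [51, 51, 52, 51]  (not all equal)
t=9: [56, 57, 56, 56]  (not all equal)
t=10: [50, 50, 51, 50]  (not all equal)
t=11: [58, 59, 57, 58]  (not all equal)
t=12: [49, 48, 49, 49]  (not all equal)
t=13: [56, 56, 57, 56]  (not all equal)
t=14: [50, 51, 50, 50]  (not all equal)
t=15: [58, 57, 59, 58]  (not all equal)
t=16: [49, 49, 48, 49]  (not all equal)
t=17: [56, 57, 56, 56]  (not all equal)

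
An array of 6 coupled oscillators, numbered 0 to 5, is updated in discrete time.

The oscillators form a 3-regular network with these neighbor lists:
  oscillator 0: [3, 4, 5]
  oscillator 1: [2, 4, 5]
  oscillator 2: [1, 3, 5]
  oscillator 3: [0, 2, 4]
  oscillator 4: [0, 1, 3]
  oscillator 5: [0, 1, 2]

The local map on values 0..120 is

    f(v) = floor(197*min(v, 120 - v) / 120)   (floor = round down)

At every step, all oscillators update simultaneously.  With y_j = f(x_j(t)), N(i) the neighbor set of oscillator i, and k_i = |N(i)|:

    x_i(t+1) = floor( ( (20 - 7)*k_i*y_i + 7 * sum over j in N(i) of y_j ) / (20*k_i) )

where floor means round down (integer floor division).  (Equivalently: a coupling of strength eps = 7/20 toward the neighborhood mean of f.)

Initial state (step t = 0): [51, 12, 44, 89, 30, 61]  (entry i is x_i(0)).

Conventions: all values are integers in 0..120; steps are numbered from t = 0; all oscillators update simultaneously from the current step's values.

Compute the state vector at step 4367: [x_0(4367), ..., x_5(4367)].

Simulating step by step:
t=0: [51, 12, 44, 89, 30, 61]
t=1: [76, 37, 66, 56, 49, 82]
t=2: [73, 65, 82, 87, 78, 65]
t=3: [74, 84, 67, 59, 69, 85]
t=4: [76, 64, 81, 90, 80, 62]
t=5: [71, 85, 69, 55, 66, 88]
t=6: [78, 63, 77, 87, 83, 59]
t=7: [68, 86, 73, 58, 64, 89]
t=8: [82, 61, 73, 91, 86, 57]
t=9: [63, 88, 77, 53, 59, 87]
t=10: [88, 59, 68, 86, 89, 60]
t=11: [57, 89, 84, 57, 56, 90]
t=12: [87, 55, 60, 88, 86, 55]
t=13: [58, 86, 90, 57, 58, 86]
t=14: [90, 58, 55, 88, 90, 58]
t=15: [54, 89, 86, 55, 54, 89]
t=16: [83, 55, 57, 85, 83, 55]
t=17: [63, 86, 88, 61, 63, 86]
t=18: [88, 59, 57, 90, 88, 59]
t=19: [56, 90, 88, 54, 56, 90]
t=20: [85, 54, 55, 84, 85, 54]
t=21: [60, 84, 85, 62, 60, 84]
t=22: [93, 63, 61, 91, 93, 63]
t=23: [50, 87, 89, 52, 50, 87]
t=24: [79, 56, 55, 80, 79, 56]
t=25: [69, 88, 87, 68, 69, 88]
t=26: [79, 55, 57, 80, 79, 55]
t=27: [69, 87, 89, 68, 69, 87]
t=28: [79, 56, 55, 80, 79, 56]

Answer: [69, 87, 89, 68, 69, 87]
Key observation: The state at step 24, [79, 56, 55, 80, 79, 56], reappears at step 28: the system is in a cycle of period 4 from step 24 on.  Therefore the state at step 4367 equals the state at step 24 + ((4367 - 24) mod 4) = 27, which is [69, 87, 89, 68, 69, 87].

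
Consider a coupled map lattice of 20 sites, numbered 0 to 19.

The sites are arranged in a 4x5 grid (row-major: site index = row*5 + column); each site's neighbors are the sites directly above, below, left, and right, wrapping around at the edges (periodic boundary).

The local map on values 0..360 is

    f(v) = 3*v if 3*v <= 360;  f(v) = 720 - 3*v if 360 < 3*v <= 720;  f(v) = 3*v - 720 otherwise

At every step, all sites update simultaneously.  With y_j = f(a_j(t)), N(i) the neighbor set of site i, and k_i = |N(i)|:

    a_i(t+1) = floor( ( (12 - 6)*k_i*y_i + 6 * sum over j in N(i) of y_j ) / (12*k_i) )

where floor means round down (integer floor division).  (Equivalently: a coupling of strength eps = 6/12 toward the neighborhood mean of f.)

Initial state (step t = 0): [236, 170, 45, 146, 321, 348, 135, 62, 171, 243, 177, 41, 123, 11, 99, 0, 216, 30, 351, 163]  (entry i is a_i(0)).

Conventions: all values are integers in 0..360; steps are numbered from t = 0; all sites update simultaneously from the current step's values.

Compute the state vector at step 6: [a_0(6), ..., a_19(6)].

Answer: [249, 248, 152, 89, 93, 126, 109, 123, 121, 82, 79, 64, 87, 139, 109, 225, 220, 192, 202, 180]

Derivation:
t=0: [236, 170, 45, 146, 321, 348, 135, 62, 171, 243, 177, 41, 123, 11, 99, 0, 216, 30, 351, 163]
t=1: [103, 171, 163, 255, 188, 227, 262, 219, 167, 138, 187, 177, 229, 165, 206, 63, 88, 156, 246, 224]
t=2: [228, 212, 186, 100, 166, 124, 95, 100, 189, 217, 144, 159, 107, 159, 143, 192, 236, 194, 80, 82]
t=3: [117, 103, 183, 247, 192, 258, 264, 265, 190, 161, 272, 234, 276, 247, 251, 144, 82, 160, 235, 235]
t=4: [274, 259, 166, 70, 150, 121, 93, 100, 119, 166, 97, 74, 98, 48, 62, 232, 229, 187, 44, 67]
t=5: [139, 108, 201, 227, 226, 290, 256, 294, 288, 257, 244, 223, 250, 193, 200, 90, 74, 164, 155, 177]
t=6: [249, 248, 152, 89, 93, 126, 109, 123, 121, 82, 79, 64, 87, 139, 109, 225, 220, 192, 202, 180]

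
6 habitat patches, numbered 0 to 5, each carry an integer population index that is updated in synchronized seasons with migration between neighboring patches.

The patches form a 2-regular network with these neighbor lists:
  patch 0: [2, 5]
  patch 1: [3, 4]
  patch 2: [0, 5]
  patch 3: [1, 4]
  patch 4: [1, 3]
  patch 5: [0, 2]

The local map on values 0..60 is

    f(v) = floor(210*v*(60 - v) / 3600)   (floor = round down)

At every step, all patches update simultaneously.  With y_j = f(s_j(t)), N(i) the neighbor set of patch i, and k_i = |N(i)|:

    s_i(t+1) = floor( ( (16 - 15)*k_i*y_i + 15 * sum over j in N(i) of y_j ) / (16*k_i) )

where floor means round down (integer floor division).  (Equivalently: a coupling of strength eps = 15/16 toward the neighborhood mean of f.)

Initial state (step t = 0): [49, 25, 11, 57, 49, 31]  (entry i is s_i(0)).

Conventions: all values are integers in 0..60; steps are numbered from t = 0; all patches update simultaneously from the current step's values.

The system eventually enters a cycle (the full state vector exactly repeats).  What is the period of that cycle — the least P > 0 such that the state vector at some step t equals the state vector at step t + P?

Answer: 4
Key observation: The state at step 4, [51, 52, 51, 52, 52, 51], reappears at step 8 — and no state repeats earlier — so the cycle the system enters has period 4.

Derivation:
t=0: [49, 25, 11, 57, 49, 31]
t=1: [40, 21, 40, 39, 30, 32]
t=2: [48, 49, 48, 49, 47, 46]
t=3: [34, 32, 34, 32, 31, 33]
t=4: [51, 52, 51, 52, 52, 51]
t=5: [26, 24, 26, 24, 24, 26]
t=6: [51, 50, 51, 50, 50, 51]
t=7: [26, 29, 26, 29, 29, 26]
t=8: [51, 52, 51, 52, 52, 51]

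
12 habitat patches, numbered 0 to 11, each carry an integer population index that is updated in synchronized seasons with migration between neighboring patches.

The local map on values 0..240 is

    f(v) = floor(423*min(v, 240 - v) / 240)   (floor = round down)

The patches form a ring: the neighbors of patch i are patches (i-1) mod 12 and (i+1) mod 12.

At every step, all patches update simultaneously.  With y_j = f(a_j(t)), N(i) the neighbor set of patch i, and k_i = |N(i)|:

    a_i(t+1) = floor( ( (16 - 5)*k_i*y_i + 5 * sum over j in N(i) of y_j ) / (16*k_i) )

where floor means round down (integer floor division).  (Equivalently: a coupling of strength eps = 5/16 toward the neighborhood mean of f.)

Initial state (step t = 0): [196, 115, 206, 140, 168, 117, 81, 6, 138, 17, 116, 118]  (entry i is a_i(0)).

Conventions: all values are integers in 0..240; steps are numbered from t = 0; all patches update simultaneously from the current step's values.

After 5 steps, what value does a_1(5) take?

Answer: a_1(5) = 103

Derivation:
t=0: [196, 115, 206, 140, 168, 117, 81, 6, 138, 17, 116, 118]
t=1: [116, 160, 99, 149, 146, 183, 131, 57, 129, 79, 177, 186]
t=2: [177, 156, 166, 162, 154, 124, 163, 129, 171, 143, 112, 114]
t=3: [130, 139, 133, 138, 157, 184, 155, 174, 140, 166, 193, 185]
t=4: [175, 181, 185, 175, 143, 113, 135, 130, 159, 129, 91, 108]
t=5: [124, 103, 99, 119, 165, 192, 188, 183, 158, 181, 170, 173]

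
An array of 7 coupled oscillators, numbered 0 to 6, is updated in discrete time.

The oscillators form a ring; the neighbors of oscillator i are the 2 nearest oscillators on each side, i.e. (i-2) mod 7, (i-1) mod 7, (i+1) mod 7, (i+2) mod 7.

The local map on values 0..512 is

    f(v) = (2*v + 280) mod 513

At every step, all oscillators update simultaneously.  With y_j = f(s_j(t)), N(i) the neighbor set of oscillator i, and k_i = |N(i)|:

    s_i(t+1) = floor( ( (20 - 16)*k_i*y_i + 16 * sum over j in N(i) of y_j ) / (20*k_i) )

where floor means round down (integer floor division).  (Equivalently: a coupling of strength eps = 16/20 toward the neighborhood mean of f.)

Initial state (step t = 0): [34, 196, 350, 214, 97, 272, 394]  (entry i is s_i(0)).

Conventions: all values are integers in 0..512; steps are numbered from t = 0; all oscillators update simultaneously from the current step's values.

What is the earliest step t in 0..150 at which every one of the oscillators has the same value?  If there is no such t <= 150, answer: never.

Simulating step by step:
t=0: [34, 196, 350, 214, 97, 272, 394]  (not all equal)
t=1: [265, 242, 328, 321, 297, 274, 266]  (not all equal)
t=2: [317, 335, 348, 351, 361, 336, 304]  (not all equal)
t=3: [423, 429, 451, 459, 447, 434, 428]  (not all equal)
t=4: [120, 130, 137, 142, 141, 130, 118]  (not all equal)
t=5: [21, 25, 35, 39, 34, 27, 22]  (not all equal)
t=6: [332, 336, 341, 344, 342, 337, 331]  (not all equal)
t=7: [437, 440, 445, 447, 445, 441, 438]  (not all equal)
t=8: [134, 136, 139, 141, 140, 137, 134]  (not all equal)
t=9: [39, 40, 43, 44, 43, 41, 39]  (not all equal)
t=10: [360, 362, 363, 364, 364, 362, 360]  (not all equal)
t=11: [489, 490, 492, 493, 492, 491, 490]  (not all equal)
t=12: [234, 235, 236, 237, 237, 236, 234]  (not all equal)
t=13: [237, 237, 238, 239, 239, 238, 237]  (not all equal)
t=14: [241, 242, 243, 243, 243, 243, 242]  (not all equal)
t=15: [251, 251, 251, 252, 252, 251, 251]  (not all equal)
t=16: [269, 269, 269, 269, 269, 269, 269]  (all equal)

Answer: 16
Key observation: Synchronization is absorbing here: once all oscillators are equal they stay equal, and step 16 is the first all-equal step.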